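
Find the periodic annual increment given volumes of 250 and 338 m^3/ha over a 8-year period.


PAI = (V2 - V1) / period = (338 - 250) / 8 = 88 / 8 = 11.00 m^3/ha/yr

11.00 m^3/ha/yr


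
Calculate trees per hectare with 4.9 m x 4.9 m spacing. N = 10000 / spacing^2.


N = 10000 / 4.9^2 = 10000 / 24.01 = 416.493 ≈ 416 trees/ha

416 trees/ha


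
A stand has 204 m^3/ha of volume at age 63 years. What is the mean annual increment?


MAI = 204 / 63 = 3.2381 ≈ 3.24 m^3/ha/yr

3.24 m^3/ha/yr


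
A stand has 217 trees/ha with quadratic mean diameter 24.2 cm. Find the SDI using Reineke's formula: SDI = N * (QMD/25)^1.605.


QMD/25 = 24.2/25 = 0.968
(0.968)^1.605 = exp(1.605 * ln(0.968)) = exp(1.605 * (-0.0325232)) = exp(-0.0521997) = 0.949139
SDI = 217 * 0.949139 = 205.963 ≈ 206

206


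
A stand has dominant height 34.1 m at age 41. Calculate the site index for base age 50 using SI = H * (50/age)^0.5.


50/41 = 1.21951
(1.21951)^0.5 = 1.10431
SI = 34.1 * 1.10431 = 37.6570 ≈ 37.7 m

37.7 m


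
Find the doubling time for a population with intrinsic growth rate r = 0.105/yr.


td = ln(2) / 0.105 = 0.693147 / 0.105 = 6.60140 ≈ 6.6 years

6.6 years


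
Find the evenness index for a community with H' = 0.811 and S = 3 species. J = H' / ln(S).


ln(3) = 1.09861
J = H' / ln(S) = 0.811 / 1.09861 = 0.738206 ≈ 0.7382

0.7382


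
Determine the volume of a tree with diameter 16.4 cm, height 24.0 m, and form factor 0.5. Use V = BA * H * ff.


(D/200)^2 = (16.4/200)^2 = 0.082^2 = 0.006724
BA = 3.141593 * 0.006724 = 0.0211241 m^2
V = 0.0211241 * 24.0 * 0.5 = 0.253489 ≈ 0.253 m^3

0.253 m^3


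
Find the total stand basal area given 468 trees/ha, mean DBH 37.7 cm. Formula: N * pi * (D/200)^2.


(D/200)^2 = (37.7/200)^2 = 0.1885^2 = 0.03553225
Individual BA = 3.141593 * 0.03553225 = 0.111628 m^2
Stand BA = 468 * 0.111628 = 52.2419 ≈ 52.24 m^2/ha

52.24 m^2/ha


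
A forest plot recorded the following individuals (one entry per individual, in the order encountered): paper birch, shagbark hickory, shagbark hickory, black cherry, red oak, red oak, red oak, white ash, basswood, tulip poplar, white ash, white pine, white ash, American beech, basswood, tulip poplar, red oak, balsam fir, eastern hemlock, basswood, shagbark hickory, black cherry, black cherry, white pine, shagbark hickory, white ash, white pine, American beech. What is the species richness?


Total individuals logged = 28
Distinct species (count of individuals): paper birch (1), shagbark hickory (4), black cherry (3), red oak (4), white ash (4), basswood (3), tulip poplar (2), white pine (3), American beech (2), balsam fir (1), eastern hemlock (1)
Species richness = number of distinct species = 11

11


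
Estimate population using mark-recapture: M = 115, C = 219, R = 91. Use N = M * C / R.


N = M * C / R = 115 * 219 / 91 = 25185 / 91 = 276.76 ≈ 277

277 individuals


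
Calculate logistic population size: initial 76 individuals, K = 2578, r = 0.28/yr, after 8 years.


(K - N0)/N0 = (2578 - 76)/76 = 2502/76 = 32.9211
r*t = 0.28 * 8 = 2.24; exp(-2.24) = 0.106459
32.9211 * 0.106459 = 3.50475
1 + 3.50475 = 4.50475
N = 2578 / 4.50475 = 572.285 ≈ 572

572


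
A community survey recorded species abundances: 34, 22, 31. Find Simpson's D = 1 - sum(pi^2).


Total N = 34 + 22 + 31 = 87
Per-species terms:
  p = 34/87 = 0.390805; p^2 = 0.390805^2 = 0.152729
  p = 22/87 = 0.252874; p^2 = 0.252874^2 = 0.063945
  p = 31/87 = 0.356322; p^2 = 0.356322^2 = 0.126965
sum(p^2) = 0.152729 + 0.063945 + 0.126965 = 0.343639
D = 1 - 0.343639 = 0.656361 ≈ 0.6564

0.6564


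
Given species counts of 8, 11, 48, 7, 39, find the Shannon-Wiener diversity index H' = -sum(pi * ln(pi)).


Total N = 8 + 11 + 48 + 7 + 39 = 113
Per-species terms:
  p = 8/113 = 0.070796; ln(p) = -2.647953; p*ln(p) = 0.070796 * (-2.647953) = -0.187464
  p = 11/113 = 0.097345; ln(p) = -2.329494; p*ln(p) = 0.097345 * (-2.329494) = -0.226765
  p = 48/113 = 0.424779; ln(p) = -0.856186; p*ln(p) = 0.424779 * (-0.856186) = -0.363690
  p = 7/113 = 0.061947; ln(p) = -2.781476; p*ln(p) = 0.061947 * (-2.781476) = -0.172304
  p = 39/113 = 0.345133; ln(p) = -1.063825; p*ln(p) = 0.345133 * (-1.063825) = -0.367161
sum(p*ln(p)) = (-0.187464) + (-0.226765) + (-0.363690) + (-0.172304) + (-0.367161) = -1.317384
H' = -(-1.317384) = 1.317384 ≈ 1.3174

1.3174


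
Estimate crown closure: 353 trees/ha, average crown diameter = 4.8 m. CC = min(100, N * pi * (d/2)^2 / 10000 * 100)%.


(d/2)^2 = (4.8/2)^2 = 2.4^2 = 5.76
Crown area = 3.141593 * 5.76 = 18.0956 m^2
N * area / 10000 * 100 = 353 * 18.0956 / 10000 * 100 = 63.8775
CC = min(100, 63.8775) = 63.8775 ≈ 63.9%

63.9%


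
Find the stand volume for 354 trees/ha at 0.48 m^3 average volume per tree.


V_stand = 354 * 0.48 = 169.92 ≈ 169.9 m^3/ha

169.9 m^3/ha


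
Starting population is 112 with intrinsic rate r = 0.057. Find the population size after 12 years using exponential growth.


r*t = 0.057 * 12 = 0.684
exp(0.684) = 1.98179
N = 112 * 1.98179 = 221.960 ≈ 222

222


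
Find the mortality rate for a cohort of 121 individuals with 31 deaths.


Mortality rate = 31 / 121 = 0.256198 ≈ 0.2562

0.2562


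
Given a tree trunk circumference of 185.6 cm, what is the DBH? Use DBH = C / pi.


DBH = C / pi = 185.6 / 3.141593 = 59.0783 ≈ 59.08 cm

59.08 cm


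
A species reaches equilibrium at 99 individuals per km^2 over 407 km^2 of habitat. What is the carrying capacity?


K = 99 * 407 = 40293 individuals

40293 individuals


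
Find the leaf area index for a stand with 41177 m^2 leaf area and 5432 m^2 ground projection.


LAI = 41177 / 5432 = 7.5804 ≈ 7.58

7.58


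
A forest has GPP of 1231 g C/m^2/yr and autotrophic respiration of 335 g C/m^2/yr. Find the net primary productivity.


NPP = GPP - Ra = 1231 - 335 = 896 g C/m^2/yr

896 g C/m^2/yr


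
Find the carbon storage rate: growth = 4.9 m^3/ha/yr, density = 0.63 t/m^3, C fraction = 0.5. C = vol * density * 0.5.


C = 4.9 * 0.63 * 0.5 = 1.5435 ≈ 1.54 t C/ha/yr

1.54 t C/ha/yr


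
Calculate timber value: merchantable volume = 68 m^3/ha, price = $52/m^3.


Value = 68 * 52 = $3536/ha

$3536/ha


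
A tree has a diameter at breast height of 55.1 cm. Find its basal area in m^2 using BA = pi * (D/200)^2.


D/200 = 55.1/200 = 0.2755 m
(D/200)^2 = 0.2755^2 = 0.07590025
BA = 3.141593 * 0.07590025 = 0.238448 ≈ 0.2384 m^2

0.2384 m^2


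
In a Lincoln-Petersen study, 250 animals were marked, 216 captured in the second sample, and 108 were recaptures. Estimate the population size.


N = M * C / R = 250 * 216 / 108 = 54000 / 108 = 500

500 individuals


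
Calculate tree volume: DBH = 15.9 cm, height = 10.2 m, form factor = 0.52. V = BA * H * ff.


(D/200)^2 = (15.9/200)^2 = 0.0795^2 = 0.00632025
BA = 3.141593 * 0.00632025 = 0.0198557 m^2
V = 0.0198557 * 10.2 * 0.52 = 0.105315 ≈ 0.105 m^3

0.105 m^3


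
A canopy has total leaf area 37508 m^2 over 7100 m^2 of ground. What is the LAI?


LAI = 37508 / 7100 = 5.2828 ≈ 5.28

5.28


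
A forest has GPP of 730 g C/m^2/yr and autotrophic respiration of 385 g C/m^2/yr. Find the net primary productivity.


NPP = GPP - Ra = 730 - 385 = 345 g C/m^2/yr

345 g C/m^2/yr


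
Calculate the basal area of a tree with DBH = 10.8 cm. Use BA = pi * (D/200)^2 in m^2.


D/200 = 10.8/200 = 0.054 m
(D/200)^2 = 0.054^2 = 0.002916
BA = 3.141593 * 0.002916 = 0.00916089 ≈ 0.0092 m^2

0.0092 m^2


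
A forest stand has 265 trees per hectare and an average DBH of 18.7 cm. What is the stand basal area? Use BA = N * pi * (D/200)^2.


(D/200)^2 = (18.7/200)^2 = 0.0935^2 = 0.00874225
Individual BA = 3.141593 * 0.00874225 = 0.0274646 m^2
Stand BA = 265 * 0.0274646 = 7.27812 ≈ 7.28 m^2/ha

7.28 m^2/ha


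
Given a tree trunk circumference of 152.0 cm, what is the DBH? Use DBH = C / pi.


DBH = C / pi = 152.0 / 3.141593 = 48.3831 ≈ 48.38 cm

48.38 cm


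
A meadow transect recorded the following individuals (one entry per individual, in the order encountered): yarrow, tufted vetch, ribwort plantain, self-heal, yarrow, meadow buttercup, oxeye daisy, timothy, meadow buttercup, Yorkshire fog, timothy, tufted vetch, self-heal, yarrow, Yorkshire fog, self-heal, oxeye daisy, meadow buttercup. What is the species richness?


Total individuals logged = 18
Distinct species (count of individuals): yarrow (3), tufted vetch (2), ribwort plantain (1), self-heal (3), meadow buttercup (3), oxeye daisy (2), timothy (2), Yorkshire fog (2)
Species richness = number of distinct species = 8

8


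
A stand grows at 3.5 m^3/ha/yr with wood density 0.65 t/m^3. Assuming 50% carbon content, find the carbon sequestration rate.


C = 3.5 * 0.65 * 0.5 = 1.1375 ≈ 1.14 t C/ha/yr

1.14 t C/ha/yr


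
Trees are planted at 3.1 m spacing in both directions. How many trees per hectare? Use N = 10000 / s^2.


N = 10000 / 3.1^2 = 10000 / 9.61 = 1040.58 ≈ 1041 trees/ha

1041 trees/ha


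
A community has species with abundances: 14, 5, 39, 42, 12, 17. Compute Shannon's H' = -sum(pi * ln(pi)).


Total N = 14 + 5 + 39 + 42 + 12 + 17 = 129
Per-species terms:
  p = 14/129 = 0.108527; ln(p) = -2.220756; p*ln(p) = 0.108527 * (-2.220756) = -0.241012
  p = 5/129 = 0.038760; ln(p) = -3.250366; p*ln(p) = 0.038760 * (-3.250366) = -0.125984
  p = 39/129 = 0.302326; ln(p) = -1.196249; p*ln(p) = 0.302326 * (-1.196249) = -0.361657
  p = 42/129 = 0.325581; ln(p) = -1.122144; p*ln(p) = 0.325581 * (-1.122144) = -0.365349
  p = 12/129 = 0.093023; ln(p) = -2.374909; p*ln(p) = 0.093023 * (-2.374909) = -0.220921
  p = 17/129 = 0.131783; ln(p) = -2.026599; p*ln(p) = 0.131783 * (-2.026599) = -0.267071
sum(p*ln(p)) = (-0.241012) + (-0.125984) + (-0.361657) + (-0.365349) + (-0.220921) + (-0.267071) = -1.581994
H' = -(-1.581994) = 1.581994 ≈ 1.5820

1.5820


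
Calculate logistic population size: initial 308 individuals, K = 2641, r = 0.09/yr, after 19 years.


(K - N0)/N0 = (2641 - 308)/308 = 2333/308 = 7.57468
r*t = 0.09 * 19 = 1.71; exp(-1.71) = 0.180866
7.57468 * 0.180866 = 1.37000
1 + 1.37000 = 2.37000
N = 2641 / 2.37000 = 1114.35 ≈ 1114

1114


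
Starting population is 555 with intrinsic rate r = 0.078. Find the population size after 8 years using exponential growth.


r*t = 0.078 * 8 = 0.624
exp(0.624) = 1.86638
N = 555 * 1.86638 = 1035.84 ≈ 1036

1036


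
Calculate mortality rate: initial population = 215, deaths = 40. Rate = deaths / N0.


Mortality rate = 40 / 215 = 0.186047 ≈ 0.1860

0.1860


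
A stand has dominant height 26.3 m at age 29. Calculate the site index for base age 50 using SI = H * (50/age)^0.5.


50/29 = 1.72414
(1.72414)^0.5 = 1.31307
SI = 26.3 * 1.31307 = 34.5337 ≈ 34.5 m

34.5 m


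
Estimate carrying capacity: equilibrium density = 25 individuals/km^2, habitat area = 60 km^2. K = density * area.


K = 25 * 60 = 1500 individuals

1500 individuals


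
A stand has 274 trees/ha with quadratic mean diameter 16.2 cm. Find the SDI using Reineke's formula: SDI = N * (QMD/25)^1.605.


QMD/25 = 16.2/25 = 0.648
(0.648)^1.605 = exp(1.605 * ln(0.648)) = exp(1.605 * (-0.433865)) = exp(-0.696353) = 0.498400
SDI = 274 * 0.498400 = 136.562 ≈ 137

137


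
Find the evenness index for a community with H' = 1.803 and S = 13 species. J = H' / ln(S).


ln(13) = 2.56495
J = H' / ln(S) = 1.803 / 2.56495 = 0.702938 ≈ 0.7029

0.7029


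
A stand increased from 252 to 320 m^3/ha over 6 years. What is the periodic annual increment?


PAI = (V2 - V1) / period = (320 - 252) / 6 = 68 / 6 = 11.3333 ≈ 11.33 m^3/ha/yr

11.33 m^3/ha/yr


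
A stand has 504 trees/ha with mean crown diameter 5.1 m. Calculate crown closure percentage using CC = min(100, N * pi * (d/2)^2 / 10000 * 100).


(d/2)^2 = (5.1/2)^2 = 2.55^2 = 6.5025
Crown area = 3.141593 * 6.5025 = 20.4282 m^2
N * area / 10000 * 100 = 504 * 20.4282 / 10000 * 100 = 102.958
CC = min(100, 102.958) = 100%

100%


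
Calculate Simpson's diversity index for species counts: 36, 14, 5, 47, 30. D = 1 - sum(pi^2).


Total N = 36 + 14 + 5 + 47 + 30 = 132
Per-species terms:
  p = 36/132 = 0.272727; p^2 = 0.272727^2 = 0.074380
  p = 14/132 = 0.106061; p^2 = 0.106061^2 = 0.011249
  p = 5/132 = 0.037879; p^2 = 0.037879^2 = 0.001435
  p = 47/132 = 0.356061; p^2 = 0.356061^2 = 0.126779
  p = 30/132 = 0.227273; p^2 = 0.227273^2 = 0.051653
sum(p^2) = 0.074380 + 0.011249 + 0.001435 + 0.126779 + 0.051653 = 0.265496
D = 1 - 0.265496 = 0.734504 ≈ 0.7345

0.7345


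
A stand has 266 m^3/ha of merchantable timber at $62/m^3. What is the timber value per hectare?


Value = 266 * 62 = $16492/ha

$16492/ha


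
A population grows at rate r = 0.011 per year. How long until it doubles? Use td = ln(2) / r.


td = ln(2) / 0.011 = 0.693147 / 0.011 = 63.0134 ≈ 63.0 years

63.0 years


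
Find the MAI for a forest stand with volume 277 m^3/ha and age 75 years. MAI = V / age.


MAI = 277 / 75 = 3.6933 ≈ 3.69 m^3/ha/yr

3.69 m^3/ha/yr


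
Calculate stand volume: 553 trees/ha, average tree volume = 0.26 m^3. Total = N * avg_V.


V_stand = 553 * 0.26 = 143.78 ≈ 143.8 m^3/ha

143.8 m^3/ha


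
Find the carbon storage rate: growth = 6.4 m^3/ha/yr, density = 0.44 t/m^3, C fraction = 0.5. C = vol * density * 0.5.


C = 6.4 * 0.44 * 0.5 = 1.408 ≈ 1.41 t C/ha/yr

1.41 t C/ha/yr


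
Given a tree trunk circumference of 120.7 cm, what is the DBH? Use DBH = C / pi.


DBH = C / pi = 120.7 / 3.141593 = 38.4200 ≈ 38.42 cm

38.42 cm


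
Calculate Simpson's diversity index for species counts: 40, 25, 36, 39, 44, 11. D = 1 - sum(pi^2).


Total N = 40 + 25 + 36 + 39 + 44 + 11 = 195
Per-species terms:
  p = 40/195 = 0.205128; p^2 = 0.205128^2 = 0.042077
  p = 25/195 = 0.128205; p^2 = 0.128205^2 = 0.016437
  p = 36/195 = 0.184615; p^2 = 0.184615^2 = 0.034083
  p = 39/195 = 0.200000; p^2 = 0.200000^2 = 0.040000
  p = 44/195 = 0.225641; p^2 = 0.225641^2 = 0.050914
  p = 11/195 = 0.056410; p^2 = 0.056410^2 = 0.003182
sum(p^2) = 0.042077 + 0.016437 + 0.034083 + 0.040000 + 0.050914 + 0.003182 = 0.186693
D = 1 - 0.186693 = 0.813307 ≈ 0.8133

0.8133


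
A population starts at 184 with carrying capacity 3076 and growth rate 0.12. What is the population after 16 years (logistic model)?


(K - N0)/N0 = (3076 - 184)/184 = 2892/184 = 15.7174
r*t = 0.12 * 16 = 1.92; exp(-1.92) = 0.146607
15.7174 * 0.146607 = 2.30428
1 + 2.30428 = 3.30428
N = 3076 / 3.30428 = 930.914 ≈ 931

931


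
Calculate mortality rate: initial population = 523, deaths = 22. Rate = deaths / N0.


Mortality rate = 22 / 523 = 0.042065 ≈ 0.0421

0.0421


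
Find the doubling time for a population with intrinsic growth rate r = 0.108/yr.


td = ln(2) / 0.108 = 0.693147 / 0.108 = 6.41803 ≈ 6.4 years

6.4 years


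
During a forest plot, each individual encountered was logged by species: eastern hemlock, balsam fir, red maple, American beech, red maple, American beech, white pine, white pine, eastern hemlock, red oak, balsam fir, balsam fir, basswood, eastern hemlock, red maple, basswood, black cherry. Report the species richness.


Total individuals logged = 17
Distinct species (count of individuals): eastern hemlock (3), balsam fir (3), red maple (3), American beech (2), white pine (2), red oak (1), basswood (2), black cherry (1)
Species richness = number of distinct species = 8

8


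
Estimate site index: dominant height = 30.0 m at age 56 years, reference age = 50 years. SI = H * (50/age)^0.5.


50/56 = 0.892857
(0.892857)^0.5 = 0.944911
SI = 30.0 * 0.944911 = 28.3473 ≈ 28.3 m

28.3 m


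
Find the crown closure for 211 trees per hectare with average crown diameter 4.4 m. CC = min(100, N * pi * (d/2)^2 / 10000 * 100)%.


(d/2)^2 = (4.4/2)^2 = 2.2^2 = 4.84
Crown area = 3.141593 * 4.84 = 15.2053 m^2
N * area / 10000 * 100 = 211 * 15.2053 / 10000 * 100 = 32.0832
CC = min(100, 32.0832) = 32.0832 ≈ 32.1%

32.1%


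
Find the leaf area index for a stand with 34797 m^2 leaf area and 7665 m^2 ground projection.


LAI = 34797 / 7665 = 4.5397 ≈ 4.54

4.54


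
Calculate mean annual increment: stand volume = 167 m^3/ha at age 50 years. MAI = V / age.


MAI = 167 / 50 = 3.34 m^3/ha/yr

3.34 m^3/ha/yr


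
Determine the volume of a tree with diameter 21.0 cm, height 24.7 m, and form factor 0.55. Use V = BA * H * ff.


(D/200)^2 = (21.0/200)^2 = 0.105^2 = 0.011025
BA = 3.141593 * 0.011025 = 0.0346361 m^2
V = 0.0346361 * 24.7 * 0.55 = 0.470531 ≈ 0.471 m^3

0.471 m^3


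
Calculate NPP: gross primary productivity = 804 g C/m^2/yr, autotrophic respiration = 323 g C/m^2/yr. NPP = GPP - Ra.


NPP = GPP - Ra = 804 - 323 = 481 g C/m^2/yr

481 g C/m^2/yr


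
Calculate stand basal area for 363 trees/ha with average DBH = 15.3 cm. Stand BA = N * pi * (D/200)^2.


(D/200)^2 = (15.3/200)^2 = 0.0765^2 = 0.00585225
Individual BA = 3.141593 * 0.00585225 = 0.0183854 m^2
Stand BA = 363 * 0.0183854 = 6.67390 ≈ 6.67 m^2/ha

6.67 m^2/ha


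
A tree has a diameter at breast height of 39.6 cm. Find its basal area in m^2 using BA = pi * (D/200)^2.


D/200 = 39.6/200 = 0.198 m
(D/200)^2 = 0.198^2 = 0.039204
BA = 3.141593 * 0.039204 = 0.123163 ≈ 0.1232 m^2

0.1232 m^2


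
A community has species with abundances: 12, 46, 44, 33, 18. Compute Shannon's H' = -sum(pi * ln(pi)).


Total N = 12 + 46 + 44 + 33 + 18 = 153
Per-species terms:
  p = 12/153 = 0.078431; ln(p) = -2.545536; p*ln(p) = 0.078431 * (-2.545536) = -0.199649
  p = 46/153 = 0.300654; ln(p) = -1.201795; p*ln(p) = 0.300654 * (-1.201795) = -0.361324
  p = 44/153 = 0.287582; ln(p) = -1.246247; p*ln(p) = 0.287582 * (-1.246247) = -0.358398
  p = 33/153 = 0.215686; ln(p) = -1.533932; p*ln(p) = 0.215686 * (-1.533932) = -0.330848
  p = 18/153 = 0.117647; ln(p) = -2.140067; p*ln(p) = 0.117647 * (-2.140067) = -0.251772
sum(p*ln(p)) = (-0.199649) + (-0.361324) + (-0.358398) + (-0.330848) + (-0.251772) = -1.501991
H' = -(-1.501991) = 1.501991 ≈ 1.5020

1.5020


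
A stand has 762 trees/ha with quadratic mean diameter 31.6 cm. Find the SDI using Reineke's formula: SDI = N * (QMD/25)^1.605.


QMD/25 = 31.6/25 = 1.264
(1.264)^1.605 = exp(1.605 * ln(1.264)) = exp(1.605 * 0.234281) = exp(0.376021) = 1.45648
SDI = 762 * 1.45648 = 1109.84 ≈ 1110

1110


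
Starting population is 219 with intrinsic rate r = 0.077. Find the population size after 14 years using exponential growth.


r*t = 0.077 * 14 = 1.078
exp(1.078) = 2.93880
N = 219 * 2.93880 = 643.597 ≈ 644

644


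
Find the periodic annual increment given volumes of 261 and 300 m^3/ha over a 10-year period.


PAI = (V2 - V1) / period = (300 - 261) / 10 = 39 / 10 = 3.90 m^3/ha/yr

3.90 m^3/ha/yr


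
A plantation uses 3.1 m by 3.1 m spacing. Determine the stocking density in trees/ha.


N = 10000 / 3.1^2 = 10000 / 9.61 = 1040.58 ≈ 1041 trees/ha

1041 trees/ha


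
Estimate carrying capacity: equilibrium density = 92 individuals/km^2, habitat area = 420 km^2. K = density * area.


K = 92 * 420 = 38640 individuals

38640 individuals


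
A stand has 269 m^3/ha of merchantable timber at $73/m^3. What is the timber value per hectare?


Value = 269 * 73 = $19637/ha

$19637/ha


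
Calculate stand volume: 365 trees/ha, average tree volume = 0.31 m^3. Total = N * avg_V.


V_stand = 365 * 0.31 = 113.15 ≈ 113.2 m^3/ha

113.2 m^3/ha


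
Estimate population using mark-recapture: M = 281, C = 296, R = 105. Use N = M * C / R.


N = M * C / R = 281 * 296 / 105 = 83176 / 105 = 792.15 ≈ 792

792 individuals


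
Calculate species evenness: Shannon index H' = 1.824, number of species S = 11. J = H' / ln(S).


ln(11) = 2.39790
J = H' / ln(S) = 1.824 / 2.39790 = 0.760666 ≈ 0.7607

0.7607


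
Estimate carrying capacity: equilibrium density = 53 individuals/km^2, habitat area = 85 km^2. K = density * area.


K = 53 * 85 = 4505 individuals

4505 individuals


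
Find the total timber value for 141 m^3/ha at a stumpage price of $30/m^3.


Value = 141 * 30 = $4230/ha

$4230/ha


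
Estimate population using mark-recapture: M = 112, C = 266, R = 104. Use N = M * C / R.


N = M * C / R = 112 * 266 / 104 = 29792 / 104 = 286.46 ≈ 286

286 individuals


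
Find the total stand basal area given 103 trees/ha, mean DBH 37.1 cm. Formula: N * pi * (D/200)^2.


(D/200)^2 = (37.1/200)^2 = 0.1855^2 = 0.03441025
Individual BA = 3.141593 * 0.03441025 = 0.108103 m^2
Stand BA = 103 * 0.108103 = 11.1346 ≈ 11.13 m^2/ha

11.13 m^2/ha


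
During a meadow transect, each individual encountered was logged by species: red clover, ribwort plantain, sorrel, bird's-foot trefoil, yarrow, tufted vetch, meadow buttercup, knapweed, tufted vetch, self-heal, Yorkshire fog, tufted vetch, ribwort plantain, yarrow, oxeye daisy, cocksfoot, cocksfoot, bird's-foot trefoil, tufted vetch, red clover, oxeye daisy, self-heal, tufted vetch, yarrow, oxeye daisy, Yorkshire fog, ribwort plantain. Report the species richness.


Total individuals logged = 27
Distinct species (count of individuals): red clover (2), ribwort plantain (3), sorrel (1), bird's-foot trefoil (2), yarrow (3), tufted vetch (5), meadow buttercup (1), knapweed (1), self-heal (2), Yorkshire fog (2), oxeye daisy (3), cocksfoot (2)
Species richness = number of distinct species = 12

12


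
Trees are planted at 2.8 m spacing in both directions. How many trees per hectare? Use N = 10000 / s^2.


N = 10000 / 2.8^2 = 10000 / 7.84 = 1275.51 ≈ 1276 trees/ha

1276 trees/ha


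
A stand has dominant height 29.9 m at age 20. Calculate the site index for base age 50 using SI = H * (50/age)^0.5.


50/20 = 2.50000
(2.50000)^0.5 = 1.58114
SI = 29.9 * 1.58114 = 47.2761 ≈ 47.3 m

47.3 m


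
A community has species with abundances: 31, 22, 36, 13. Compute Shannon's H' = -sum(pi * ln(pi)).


Total N = 31 + 22 + 36 + 13 = 102
Per-species terms:
  p = 31/102 = 0.303922; ln(p) = -1.190984; p*ln(p) = 0.303922 * (-1.190984) = -0.361966
  p = 22/102 = 0.215686; ln(p) = -1.533932; p*ln(p) = 0.215686 * (-1.533932) = -0.330848
  p = 36/102 = 0.352941; ln(p) = -1.041454; p*ln(p) = 0.352941 * (-1.041454) = -0.367572
  p = 13/102 = 0.127451; ln(p) = -2.060023; p*ln(p) = 0.127451 * (-2.060023) = -0.262552
sum(p*ln(p)) = (-0.361966) + (-0.330848) + (-0.367572) + (-0.262552) = -1.322938
H' = -(-1.322938) = 1.322938 ≈ 1.3229

1.3229


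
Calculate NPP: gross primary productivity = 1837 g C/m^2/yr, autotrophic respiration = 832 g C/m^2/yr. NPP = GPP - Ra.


NPP = GPP - Ra = 1837 - 832 = 1005 g C/m^2/yr

1005 g C/m^2/yr


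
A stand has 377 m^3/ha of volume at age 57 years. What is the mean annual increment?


MAI = 377 / 57 = 6.6140 ≈ 6.61 m^3/ha/yr

6.61 m^3/ha/yr


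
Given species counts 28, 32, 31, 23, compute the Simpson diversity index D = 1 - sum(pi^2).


Total N = 28 + 32 + 31 + 23 = 114
Per-species terms:
  p = 28/114 = 0.245614; p^2 = 0.245614^2 = 0.060326
  p = 32/114 = 0.280702; p^2 = 0.280702^2 = 0.078794
  p = 31/114 = 0.271930; p^2 = 0.271930^2 = 0.073946
  p = 23/114 = 0.201754; p^2 = 0.201754^2 = 0.040705
sum(p^2) = 0.060326 + 0.078794 + 0.073946 + 0.040705 = 0.253771
D = 1 - 0.253771 = 0.746229 ≈ 0.7462

0.7462


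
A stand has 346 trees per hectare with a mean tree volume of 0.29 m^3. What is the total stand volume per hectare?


V_stand = 346 * 0.29 = 100.34 ≈ 100.3 m^3/ha

100.3 m^3/ha


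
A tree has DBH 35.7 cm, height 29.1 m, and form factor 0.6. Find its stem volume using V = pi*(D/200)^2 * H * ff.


(D/200)^2 = (35.7/200)^2 = 0.1785^2 = 0.03186225
BA = 3.141593 * 0.03186225 = 0.100098 m^2
V = 0.100098 * 29.1 * 0.6 = 1.74771 ≈ 1.748 m^3

1.748 m^3


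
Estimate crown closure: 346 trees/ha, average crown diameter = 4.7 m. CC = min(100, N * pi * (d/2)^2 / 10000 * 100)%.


(d/2)^2 = (4.7/2)^2 = 2.35^2 = 5.5225
Crown area = 3.141593 * 5.5225 = 17.3494 m^2
N * area / 10000 * 100 = 346 * 17.3494 / 10000 * 100 = 60.0289
CC = min(100, 60.0289) = 60.0289 ≈ 60.0%

60.0%


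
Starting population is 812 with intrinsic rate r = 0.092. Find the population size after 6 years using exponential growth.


r*t = 0.092 * 6 = 0.552
exp(0.552) = 1.73672
N = 812 * 1.73672 = 1410.22 ≈ 1410

1410


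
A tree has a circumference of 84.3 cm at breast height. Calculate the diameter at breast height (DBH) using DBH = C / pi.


DBH = C / pi = 84.3 / 3.141593 = 26.8335 ≈ 26.83 cm

26.83 cm


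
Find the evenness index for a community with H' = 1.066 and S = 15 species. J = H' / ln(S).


ln(15) = 2.70805
J = H' / ln(S) = 1.066 / 2.70805 = 0.393641 ≈ 0.3936

0.3936


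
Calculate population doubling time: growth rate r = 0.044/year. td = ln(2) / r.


td = ln(2) / 0.044 = 0.693147 / 0.044 = 15.7533 ≈ 15.8 years

15.8 years


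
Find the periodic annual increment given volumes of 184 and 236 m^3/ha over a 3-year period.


PAI = (V2 - V1) / period = (236 - 184) / 3 = 52 / 3 = 17.3333 ≈ 17.33 m^3/ha/yr

17.33 m^3/ha/yr


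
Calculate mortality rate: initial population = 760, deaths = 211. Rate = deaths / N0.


Mortality rate = 211 / 760 = 0.277632 ≈ 0.2776

0.2776


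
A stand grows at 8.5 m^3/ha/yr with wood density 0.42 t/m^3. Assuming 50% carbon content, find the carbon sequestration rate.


C = 8.5 * 0.42 * 0.5 = 1.785 ≈ 1.79 t C/ha/yr

1.79 t C/ha/yr


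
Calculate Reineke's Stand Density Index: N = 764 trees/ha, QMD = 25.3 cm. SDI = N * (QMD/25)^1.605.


QMD/25 = 25.3/25 = 1.012
(1.012)^1.605 = exp(1.605 * ln(1.012)) = exp(1.605 * 0.0119286) = exp(0.0191454) = 1.01933
SDI = 764 * 1.01933 = 778.768 ≈ 779

779


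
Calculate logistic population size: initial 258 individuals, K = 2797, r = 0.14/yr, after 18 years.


(K - N0)/N0 = (2797 - 258)/258 = 2539/258 = 9.84109
r*t = 0.14 * 18 = 2.52; exp(-2.52) = 0.0804596
9.84109 * 0.0804596 = 0.791810
1 + 0.791810 = 1.79181
N = 2797 / 1.79181 = 1560.99 ≈ 1561

1561


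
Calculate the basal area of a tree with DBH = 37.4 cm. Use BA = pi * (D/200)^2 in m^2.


D/200 = 37.4/200 = 0.187 m
(D/200)^2 = 0.187^2 = 0.034969
BA = 3.141593 * 0.034969 = 0.109858 ≈ 0.1099 m^2

0.1099 m^2


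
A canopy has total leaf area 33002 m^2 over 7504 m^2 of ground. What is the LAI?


LAI = 33002 / 7504 = 4.3979 ≈ 4.40

4.40


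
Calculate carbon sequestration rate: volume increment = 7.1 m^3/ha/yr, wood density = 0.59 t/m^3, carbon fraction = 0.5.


C = 7.1 * 0.59 * 0.5 = 2.0945 ≈ 2.09 t C/ha/yr

2.09 t C/ha/yr


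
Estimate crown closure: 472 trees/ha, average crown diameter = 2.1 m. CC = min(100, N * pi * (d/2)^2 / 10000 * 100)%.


(d/2)^2 = (2.1/2)^2 = 1.05^2 = 1.1025
Crown area = 3.141593 * 1.1025 = 3.46361 m^2
N * area / 10000 * 100 = 472 * 3.46361 / 10000 * 100 = 16.3482
CC = min(100, 16.3482) = 16.3482 ≈ 16.3%

16.3%


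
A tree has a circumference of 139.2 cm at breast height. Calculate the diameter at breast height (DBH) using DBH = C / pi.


DBH = C / pi = 139.2 / 3.141593 = 44.3087 ≈ 44.31 cm

44.31 cm


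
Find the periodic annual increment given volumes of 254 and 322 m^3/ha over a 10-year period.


PAI = (V2 - V1) / period = (322 - 254) / 10 = 68 / 10 = 6.80 m^3/ha/yr

6.80 m^3/ha/yr


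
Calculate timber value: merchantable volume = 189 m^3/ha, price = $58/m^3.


Value = 189 * 58 = $10962/ha

$10962/ha


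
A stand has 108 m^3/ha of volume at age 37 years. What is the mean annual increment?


MAI = 108 / 37 = 2.9189 ≈ 2.92 m^3/ha/yr

2.92 m^3/ha/yr


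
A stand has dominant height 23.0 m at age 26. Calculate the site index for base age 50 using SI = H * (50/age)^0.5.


50/26 = 1.92308
(1.92308)^0.5 = 1.38675
SI = 23.0 * 1.38675 = 31.8953 ≈ 31.9 m

31.9 m


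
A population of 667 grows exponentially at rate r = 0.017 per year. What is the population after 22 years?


r*t = 0.017 * 22 = 0.374
exp(0.374) = 1.45354
N = 667 * 1.45354 = 969.511 ≈ 970

970


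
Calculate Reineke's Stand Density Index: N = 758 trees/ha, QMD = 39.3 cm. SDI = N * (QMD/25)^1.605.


QMD/25 = 39.3/25 = 1.572
(1.572)^1.605 = exp(1.605 * ln(1.572)) = exp(1.605 * 0.452349) = exp(0.726020) = 2.06684
SDI = 758 * 2.06684 = 1566.66 ≈ 1567

1567


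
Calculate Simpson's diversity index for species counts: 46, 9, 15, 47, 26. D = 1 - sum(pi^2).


Total N = 46 + 9 + 15 + 47 + 26 = 143
Per-species terms:
  p = 46/143 = 0.321678; p^2 = 0.321678^2 = 0.103477
  p = 9/143 = 0.062937; p^2 = 0.062937^2 = 0.003961
  p = 15/143 = 0.104895; p^2 = 0.104895^2 = 0.011003
  p = 47/143 = 0.328671; p^2 = 0.328671^2 = 0.108025
  p = 26/143 = 0.181818; p^2 = 0.181818^2 = 0.033058
sum(p^2) = 0.103477 + 0.003961 + 0.011003 + 0.108025 + 0.033058 = 0.259524
D = 1 - 0.259524 = 0.740476 ≈ 0.7405

0.7405


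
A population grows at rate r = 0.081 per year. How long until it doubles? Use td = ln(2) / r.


td = ln(2) / 0.081 = 0.693147 / 0.081 = 8.55737 ≈ 8.6 years

8.6 years


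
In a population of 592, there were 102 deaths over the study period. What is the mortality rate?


Mortality rate = 102 / 592 = 0.172297 ≈ 0.1723

0.1723


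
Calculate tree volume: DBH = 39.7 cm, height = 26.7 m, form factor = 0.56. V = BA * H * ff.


(D/200)^2 = (39.7/200)^2 = 0.1985^2 = 0.03940225
BA = 3.141593 * 0.03940225 = 0.123786 m^2
V = 0.123786 * 26.7 * 0.56 = 1.85085 ≈ 1.851 m^3

1.851 m^3


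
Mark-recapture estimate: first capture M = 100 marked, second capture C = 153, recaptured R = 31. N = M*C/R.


N = M * C / R = 100 * 153 / 31 = 15300 / 31 = 493.55 ≈ 494

494 individuals


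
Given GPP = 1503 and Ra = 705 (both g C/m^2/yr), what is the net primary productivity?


NPP = GPP - Ra = 1503 - 705 = 798 g C/m^2/yr

798 g C/m^2/yr


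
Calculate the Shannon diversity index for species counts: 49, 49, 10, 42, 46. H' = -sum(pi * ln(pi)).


Total N = 49 + 49 + 10 + 42 + 46 = 196
Per-species terms:
  p = 49/196 = 0.250000; ln(p) = -1.386294; p*ln(p) = 0.250000 * (-1.386294) = -0.346574
  p = 49/196 = 0.250000; ln(p) = -1.386294; p*ln(p) = 0.250000 * (-1.386294) = -0.346574
  p = 10/196 = 0.051020; ln(p) = -2.975538; p*ln(p) = 0.051020 * (-2.975538) = -0.151812
  p = 42/196 = 0.214286; ln(p) = -1.540444; p*ln(p) = 0.214286 * (-1.540444) = -0.330096
  p = 46/196 = 0.234694; ln(p) = -1.449473; p*ln(p) = 0.234694 * (-1.449473) = -0.340183
sum(p*ln(p)) = (-0.346574) + (-0.346574) + (-0.151812) + (-0.330096) + (-0.340183) = -1.515239
H' = -(-1.515239) = 1.515239 ≈ 1.5152

1.5152


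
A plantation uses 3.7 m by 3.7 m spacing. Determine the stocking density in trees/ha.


N = 10000 / 3.7^2 = 10000 / 13.69 = 730.460 ≈ 730 trees/ha

730 trees/ha


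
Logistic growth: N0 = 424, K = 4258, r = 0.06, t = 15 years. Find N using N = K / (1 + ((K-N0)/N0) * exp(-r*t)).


(K - N0)/N0 = (4258 - 424)/424 = 3834/424 = 9.04245
r*t = 0.06 * 15 = 0.9; exp(-0.9) = 0.406570
9.04245 * 0.406570 = 3.67639
1 + 3.67639 = 4.67639
N = 4258 / 4.67639 = 910.531 ≈ 911

911


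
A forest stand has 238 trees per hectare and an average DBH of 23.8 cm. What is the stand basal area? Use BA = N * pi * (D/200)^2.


(D/200)^2 = (23.8/200)^2 = 0.119^2 = 0.014161
Individual BA = 3.141593 * 0.014161 = 0.0444881 m^2
Stand BA = 238 * 0.0444881 = 10.5882 ≈ 10.59 m^2/ha

10.59 m^2/ha


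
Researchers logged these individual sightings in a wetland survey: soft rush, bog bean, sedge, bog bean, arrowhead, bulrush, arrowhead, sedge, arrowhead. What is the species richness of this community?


Total individuals logged = 9
Distinct species (count of individuals): soft rush (1), bog bean (2), sedge (2), arrowhead (3), bulrush (1)
Species richness = number of distinct species = 5

5


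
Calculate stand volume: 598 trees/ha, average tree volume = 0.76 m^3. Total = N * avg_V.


V_stand = 598 * 0.76 = 454.48 ≈ 454.5 m^3/ha

454.5 m^3/ha


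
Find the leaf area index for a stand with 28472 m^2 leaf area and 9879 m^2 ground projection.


LAI = 28472 / 9879 = 2.8821 ≈ 2.88

2.88


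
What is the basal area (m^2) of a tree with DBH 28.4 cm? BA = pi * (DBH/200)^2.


D/200 = 28.4/200 = 0.142 m
(D/200)^2 = 0.142^2 = 0.020164
BA = 3.141593 * 0.020164 = 0.0633471 ≈ 0.0633 m^2

0.0633 m^2


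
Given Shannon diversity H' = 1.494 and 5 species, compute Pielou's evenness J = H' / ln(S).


ln(5) = 1.60944
J = H' / ln(S) = 1.494 / 1.60944 = 0.928273 ≈ 0.9283

0.9283


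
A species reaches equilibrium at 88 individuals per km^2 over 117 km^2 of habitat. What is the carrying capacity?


K = 88 * 117 = 10296 individuals

10296 individuals


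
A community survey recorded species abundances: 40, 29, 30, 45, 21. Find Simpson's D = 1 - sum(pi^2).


Total N = 40 + 29 + 30 + 45 + 21 = 165
Per-species terms:
  p = 40/165 = 0.242424; p^2 = 0.242424^2 = 0.058769
  p = 29/165 = 0.175758; p^2 = 0.175758^2 = 0.030891
  p = 30/165 = 0.181818; p^2 = 0.181818^2 = 0.033058
  p = 45/165 = 0.272727; p^2 = 0.272727^2 = 0.074380
  p = 21/165 = 0.127273; p^2 = 0.127273^2 = 0.016198
sum(p^2) = 0.058769 + 0.030891 + 0.033058 + 0.074380 + 0.016198 = 0.213296
D = 1 - 0.213296 = 0.786704 ≈ 0.7867

0.7867


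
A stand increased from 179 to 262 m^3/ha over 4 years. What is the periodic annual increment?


PAI = (V2 - V1) / period = (262 - 179) / 4 = 83 / 4 = 20.75 m^3/ha/yr

20.75 m^3/ha/yr


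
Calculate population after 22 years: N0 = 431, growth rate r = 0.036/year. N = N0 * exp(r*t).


r*t = 0.036 * 22 = 0.792
exp(0.792) = 2.20781
N = 431 * 2.20781 = 951.566 ≈ 952

952


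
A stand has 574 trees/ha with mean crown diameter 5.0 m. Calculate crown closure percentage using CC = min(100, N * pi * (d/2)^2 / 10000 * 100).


(d/2)^2 = (5.0/2)^2 = 2.5^2 = 6.25
Crown area = 3.141593 * 6.25 = 19.6350 m^2
N * area / 10000 * 100 = 574 * 19.6350 / 10000 * 100 = 112.705
CC = min(100, 112.705) = 100%

100%


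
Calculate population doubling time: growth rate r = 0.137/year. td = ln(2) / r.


td = ln(2) / 0.137 = 0.693147 / 0.137 = 5.05947 ≈ 5.1 years

5.1 years


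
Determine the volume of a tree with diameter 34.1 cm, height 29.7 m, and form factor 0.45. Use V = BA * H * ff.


(D/200)^2 = (34.1/200)^2 = 0.1705^2 = 0.02907025
BA = 3.141593 * 0.02907025 = 0.0913269 m^2
V = 0.0913269 * 29.7 * 0.45 = 1.22058 ≈ 1.221 m^3

1.221 m^3


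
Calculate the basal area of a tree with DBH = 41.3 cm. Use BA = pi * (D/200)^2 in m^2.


D/200 = 41.3/200 = 0.2065 m
(D/200)^2 = 0.2065^2 = 0.04264225
BA = 3.141593 * 0.04264225 = 0.133965 ≈ 0.1340 m^2

0.1340 m^2


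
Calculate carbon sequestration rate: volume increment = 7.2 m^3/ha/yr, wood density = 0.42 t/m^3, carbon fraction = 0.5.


C = 7.2 * 0.42 * 0.5 = 1.512 ≈ 1.51 t C/ha/yr

1.51 t C/ha/yr


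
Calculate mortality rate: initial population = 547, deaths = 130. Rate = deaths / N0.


Mortality rate = 130 / 547 = 0.237660 ≈ 0.2377

0.2377


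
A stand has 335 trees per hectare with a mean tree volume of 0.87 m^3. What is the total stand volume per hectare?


V_stand = 335 * 0.87 = 291.45 ≈ 291.5 m^3/ha

291.5 m^3/ha


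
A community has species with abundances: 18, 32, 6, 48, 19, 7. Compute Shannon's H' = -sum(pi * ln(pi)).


Total N = 18 + 32 + 6 + 48 + 19 + 7 = 130
Per-species terms:
  p = 18/130 = 0.138462; ln(p) = -1.977159; p*ln(p) = 0.138462 * (-1.977159) = -0.273761
  p = 32/130 = 0.246154; ln(p) = -1.401798; p*ln(p) = 0.246154 * (-1.401798) = -0.345058
  p = 6/130 = 0.046154; ln(p) = -3.075772; p*ln(p) = 0.046154 * (-3.075772) = -0.141959
  p = 48/130 = 0.369231; ln(p) = -0.996333; p*ln(p) = 0.369231 * (-0.996333) = -0.367877
  p = 19/130 = 0.146154; ln(p) = -1.923094; p*ln(p) = 0.146154 * (-1.923094) = -0.281068
  p = 7/130 = 0.053846; ln(p) = -2.921627; p*ln(p) = 0.053846 * (-2.921627) = -0.157318
sum(p*ln(p)) = (-0.273761) + (-0.345058) + (-0.141959) + (-0.367877) + (-0.281068) + (-0.157318) = -1.567041
H' = -(-1.567041) = 1.567041 ≈ 1.5670

1.5670


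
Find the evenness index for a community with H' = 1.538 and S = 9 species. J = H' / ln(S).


ln(9) = 2.19722
J = H' / ln(S) = 1.538 / 2.19722 = 0.699975 ≈ 0.7000

0.7000


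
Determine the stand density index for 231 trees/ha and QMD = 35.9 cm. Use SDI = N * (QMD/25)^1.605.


QMD/25 = 35.9/25 = 1.436
(1.436)^1.605 = exp(1.605 * ln(1.436)) = exp(1.605 * 0.361861) = exp(0.580787) = 1.78744
SDI = 231 * 1.78744 = 412.899 ≈ 413

413


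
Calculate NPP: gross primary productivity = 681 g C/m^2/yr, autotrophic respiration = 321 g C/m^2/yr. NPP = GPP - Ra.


NPP = GPP - Ra = 681 - 321 = 360 g C/m^2/yr

360 g C/m^2/yr


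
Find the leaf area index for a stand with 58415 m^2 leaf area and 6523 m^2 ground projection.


LAI = 58415 / 6523 = 8.9552 ≈ 8.96

8.96


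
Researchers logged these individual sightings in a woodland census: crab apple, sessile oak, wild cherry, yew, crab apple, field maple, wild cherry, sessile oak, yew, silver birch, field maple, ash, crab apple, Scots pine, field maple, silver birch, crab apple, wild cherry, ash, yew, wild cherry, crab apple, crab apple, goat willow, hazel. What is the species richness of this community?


Total individuals logged = 25
Distinct species (count of individuals): crab apple (6), sessile oak (2), wild cherry (4), yew (3), field maple (3), silver birch (2), ash (2), Scots pine (1), goat willow (1), hazel (1)
Species richness = number of distinct species = 10

10


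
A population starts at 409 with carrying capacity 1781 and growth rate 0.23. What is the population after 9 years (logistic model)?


(K - N0)/N0 = (1781 - 409)/409 = 1372/409 = 3.35452
r*t = 0.23 * 9 = 2.07; exp(-2.07) = 0.126186
3.35452 * 0.126186 = 0.423293
1 + 0.423293 = 1.42329
N = 1781 / 1.42329 = 1251.33 ≈ 1251

1251


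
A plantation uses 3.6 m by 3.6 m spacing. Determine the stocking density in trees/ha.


N = 10000 / 3.6^2 = 10000 / 12.96 = 771.605 ≈ 772 trees/ha

772 trees/ha


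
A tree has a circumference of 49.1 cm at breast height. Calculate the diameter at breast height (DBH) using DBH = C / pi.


DBH = C / pi = 49.1 / 3.141593 = 15.6290 ≈ 15.63 cm

15.63 cm


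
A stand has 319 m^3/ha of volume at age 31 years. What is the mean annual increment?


MAI = 319 / 31 = 10.2903 ≈ 10.29 m^3/ha/yr

10.29 m^3/ha/yr


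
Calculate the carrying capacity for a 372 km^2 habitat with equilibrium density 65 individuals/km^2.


K = 65 * 372 = 24180 individuals

24180 individuals


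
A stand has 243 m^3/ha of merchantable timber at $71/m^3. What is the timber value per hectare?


Value = 243 * 71 = $17253/ha

$17253/ha


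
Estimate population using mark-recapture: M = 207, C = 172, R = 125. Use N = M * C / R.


N = M * C / R = 207 * 172 / 125 = 35604 / 125 = 284.83 ≈ 285

285 individuals


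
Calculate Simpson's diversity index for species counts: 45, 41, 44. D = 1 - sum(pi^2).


Total N = 45 + 41 + 44 = 130
Per-species terms:
  p = 45/130 = 0.346154; p^2 = 0.346154^2 = 0.119823
  p = 41/130 = 0.315385; p^2 = 0.315385^2 = 0.099468
  p = 44/130 = 0.338462; p^2 = 0.338462^2 = 0.114557
sum(p^2) = 0.119823 + 0.099468 + 0.114557 = 0.333848
D = 1 - 0.333848 = 0.666152 ≈ 0.6662

0.6662


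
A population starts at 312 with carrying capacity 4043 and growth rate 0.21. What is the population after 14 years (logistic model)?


(K - N0)/N0 = (4043 - 312)/312 = 3731/312 = 11.9583
r*t = 0.21 * 14 = 2.94; exp(-2.94) = 0.0528657
11.9583 * 0.0528657 = 0.632184
1 + 0.632184 = 1.63218
N = 4043 / 1.63218 = 2477.06 ≈ 2477

2477


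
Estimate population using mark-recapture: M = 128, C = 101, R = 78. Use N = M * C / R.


N = M * C / R = 128 * 101 / 78 = 12928 / 78 = 165.74 ≈ 166

166 individuals


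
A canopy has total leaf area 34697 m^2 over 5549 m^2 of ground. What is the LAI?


LAI = 34697 / 5549 = 6.2528 ≈ 6.25

6.25
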